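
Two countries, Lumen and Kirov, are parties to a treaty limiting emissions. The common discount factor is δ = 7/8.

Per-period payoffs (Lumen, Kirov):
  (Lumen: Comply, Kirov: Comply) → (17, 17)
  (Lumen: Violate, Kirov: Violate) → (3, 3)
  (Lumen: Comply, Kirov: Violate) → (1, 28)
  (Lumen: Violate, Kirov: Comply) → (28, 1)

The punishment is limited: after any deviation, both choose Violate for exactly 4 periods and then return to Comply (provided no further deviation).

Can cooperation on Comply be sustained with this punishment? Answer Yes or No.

Comparing payoff streams over the 5 periods until play realigns: cooperate → 17(1+δ+…+δ^4); deviate → 28 + 3(δ+…+δ^4).
Cooperation is sustained iff (17−3)(δ+…+δ^4) ≥ 28−17.
δ+…+δ^4 = 7/8·(1−(7/8)^4)/(1−7/8) = 2.8967, and (28−17)/(17−3) = 0.7857.
2.8967 ≥ 0.7857, so cooperation is sustainable.

Yes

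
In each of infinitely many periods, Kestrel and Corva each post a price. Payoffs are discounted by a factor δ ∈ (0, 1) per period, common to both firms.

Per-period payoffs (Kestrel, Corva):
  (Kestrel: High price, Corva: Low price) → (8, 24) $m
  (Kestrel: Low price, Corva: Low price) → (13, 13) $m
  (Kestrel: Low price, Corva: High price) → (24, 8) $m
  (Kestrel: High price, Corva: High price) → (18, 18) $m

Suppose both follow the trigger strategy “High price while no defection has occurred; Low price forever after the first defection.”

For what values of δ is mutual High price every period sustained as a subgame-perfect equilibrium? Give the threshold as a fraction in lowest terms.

18/(1−δ) ≥ 24 + 13δ/(1−δ)
18 ≥ 24 − 11δ
δ ≥ 6/11.

6/11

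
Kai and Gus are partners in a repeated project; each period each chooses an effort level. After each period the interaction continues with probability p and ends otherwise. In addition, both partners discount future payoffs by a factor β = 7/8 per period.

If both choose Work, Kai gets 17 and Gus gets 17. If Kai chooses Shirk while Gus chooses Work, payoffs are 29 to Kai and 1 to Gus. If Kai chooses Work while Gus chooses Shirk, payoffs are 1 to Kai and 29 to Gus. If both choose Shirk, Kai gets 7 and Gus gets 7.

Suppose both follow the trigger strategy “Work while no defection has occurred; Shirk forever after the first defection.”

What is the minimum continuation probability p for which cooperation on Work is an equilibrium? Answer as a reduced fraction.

Expected continuation weight on next period's payoff is β·p = 7/8·p, which plays the role of the discount factor.
Cooperation requires 7/8·p ≥ (29−17)/(29−7) = 6/11, hence p ≥ 48/77.

48/77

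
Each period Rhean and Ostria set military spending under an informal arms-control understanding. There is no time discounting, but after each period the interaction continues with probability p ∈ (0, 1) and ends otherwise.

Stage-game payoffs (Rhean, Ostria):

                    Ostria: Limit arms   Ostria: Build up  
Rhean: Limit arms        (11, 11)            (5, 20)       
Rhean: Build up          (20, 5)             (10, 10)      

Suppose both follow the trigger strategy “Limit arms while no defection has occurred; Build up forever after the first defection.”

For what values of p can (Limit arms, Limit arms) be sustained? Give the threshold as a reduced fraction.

With no time discounting, the continuation probability p plays the role of the discount factor.
Grim-trigger IC: 11/(1−p) ≥ 20 + 10p/(1−p) ⇒ p ≥ (20−11)/(20−10) = 9/10.

9/10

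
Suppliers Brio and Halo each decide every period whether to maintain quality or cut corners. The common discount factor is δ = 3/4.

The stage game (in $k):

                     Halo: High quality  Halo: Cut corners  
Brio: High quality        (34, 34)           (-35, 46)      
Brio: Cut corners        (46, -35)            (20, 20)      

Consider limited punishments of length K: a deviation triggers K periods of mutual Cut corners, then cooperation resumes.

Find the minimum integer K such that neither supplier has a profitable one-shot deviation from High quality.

2

IC: δ(1−δ^K)/(1−δ) ≥ (46−34)/(34−20) = 6/7.
With δ = 3/4: need 1 − δ^K ≥ 6/7·(1−3/4)/(3/4), i.e. δ^K ≤ 0.7143.
Since (3/4)^1 = 0.7500 and (3/4)^2 = 0.5625, the smallest such K is 2.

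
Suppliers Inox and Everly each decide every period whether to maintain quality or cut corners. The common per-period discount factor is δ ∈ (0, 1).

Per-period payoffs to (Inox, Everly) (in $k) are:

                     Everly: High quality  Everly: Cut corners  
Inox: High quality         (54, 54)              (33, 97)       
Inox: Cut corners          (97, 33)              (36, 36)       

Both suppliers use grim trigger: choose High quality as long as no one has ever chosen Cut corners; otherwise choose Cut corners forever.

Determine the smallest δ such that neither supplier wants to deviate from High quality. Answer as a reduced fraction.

Under grim trigger the critical discount factor is (T−C)/(T−P) with T = 97, C = 54, P = 36.
δ* = (97−54)/(97−36) = 43/61.

43/61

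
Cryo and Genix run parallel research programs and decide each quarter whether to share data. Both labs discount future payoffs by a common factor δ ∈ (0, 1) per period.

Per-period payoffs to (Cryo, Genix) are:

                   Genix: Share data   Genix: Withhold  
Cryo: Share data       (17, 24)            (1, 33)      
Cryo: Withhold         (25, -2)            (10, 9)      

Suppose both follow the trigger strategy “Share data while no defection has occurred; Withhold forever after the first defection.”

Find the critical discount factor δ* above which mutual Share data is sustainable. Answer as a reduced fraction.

Cryo's threshold: (25−17)/(25−10) = 8/15.
Genix's threshold: (33−24)/(33−9) = 3/8.
8/15 > 3/8, so Cryo binds and δ* = 8/15.

8/15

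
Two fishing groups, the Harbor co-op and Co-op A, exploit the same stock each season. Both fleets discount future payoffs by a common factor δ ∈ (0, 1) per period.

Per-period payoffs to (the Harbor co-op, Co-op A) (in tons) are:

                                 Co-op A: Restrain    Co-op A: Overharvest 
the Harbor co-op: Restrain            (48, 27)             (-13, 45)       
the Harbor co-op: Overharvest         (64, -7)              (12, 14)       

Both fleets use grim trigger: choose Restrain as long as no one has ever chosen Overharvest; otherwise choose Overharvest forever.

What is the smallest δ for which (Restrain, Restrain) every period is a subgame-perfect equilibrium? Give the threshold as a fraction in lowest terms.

the Harbor co-op: cooperation gives 48 each period; deviation gives 64 once then 12 forever.
  48/(1−δ) ≥ 64 + 12δ/(1−δ) ⇒ δ ≥ 16/52 = 4/13.
Co-op A: cooperation gives 27 each period; deviation gives 45 once then 14 forever.
  δ ≥ 18/31.
Both must hold, so the binding constraint is Co-op A's: δ ≥ 18/31.

18/31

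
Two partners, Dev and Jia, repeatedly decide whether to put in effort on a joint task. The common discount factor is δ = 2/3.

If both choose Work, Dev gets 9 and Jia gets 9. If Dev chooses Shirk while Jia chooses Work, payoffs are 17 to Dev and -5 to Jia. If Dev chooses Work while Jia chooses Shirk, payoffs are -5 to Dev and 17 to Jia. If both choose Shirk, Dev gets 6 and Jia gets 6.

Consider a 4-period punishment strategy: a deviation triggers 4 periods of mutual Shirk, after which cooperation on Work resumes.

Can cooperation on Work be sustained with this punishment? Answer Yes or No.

No

A one-shot deviation gives 17 now, then 6 for 4 periods, then back to 9.
Gain from deviating: (17−9) today; loss: (9−6) in each of the next 4 periods.
No-deviation condition: (9−6)(δ+…+δ^4) ≥ 17−9, i.e. δ+…+δ^4 ≥ 8/3.
At δ = 2/3: δ+…+δ^4 = 1.6049 < 2.6667.
So cooperation is not sustainable.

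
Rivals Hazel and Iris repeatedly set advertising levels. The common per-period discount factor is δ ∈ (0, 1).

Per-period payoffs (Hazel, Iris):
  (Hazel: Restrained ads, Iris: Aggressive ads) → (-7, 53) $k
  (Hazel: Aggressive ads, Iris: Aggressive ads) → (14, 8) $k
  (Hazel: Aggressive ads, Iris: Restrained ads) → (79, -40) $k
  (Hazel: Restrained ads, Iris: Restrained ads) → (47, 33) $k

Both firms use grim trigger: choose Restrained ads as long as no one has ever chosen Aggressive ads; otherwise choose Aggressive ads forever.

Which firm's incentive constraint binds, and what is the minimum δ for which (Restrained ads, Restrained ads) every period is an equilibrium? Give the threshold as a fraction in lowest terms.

Hazel; δ ≥ 32/65

For Hazel: deviation gain 79−47 = 32, per-period punishment loss 47−14 = 33. IC gives δ ≥ 32/65.
For Iris: gain 20, loss 25 per period, so δ ≥ 20/45 = 4/9.
The tighter constraint is Hazel's, so cooperation needs δ ≥ 32/65.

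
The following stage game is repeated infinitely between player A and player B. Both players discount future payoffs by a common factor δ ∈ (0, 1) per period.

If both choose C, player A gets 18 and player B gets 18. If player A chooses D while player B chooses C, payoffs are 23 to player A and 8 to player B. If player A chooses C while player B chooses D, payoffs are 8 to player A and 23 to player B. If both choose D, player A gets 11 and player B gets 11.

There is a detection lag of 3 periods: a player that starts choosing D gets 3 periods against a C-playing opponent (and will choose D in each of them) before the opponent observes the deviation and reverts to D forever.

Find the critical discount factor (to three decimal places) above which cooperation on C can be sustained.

Deviating for the 3 undetected periods gains 23−18 = 5 per period over cooperation, then loses 18−11 = 7 per period forever once punishment starts.
Gain: 5(1 + δ + … + δ^2); loss: 7·δ^3/(1−δ).
No profitable deviation ⇔ 5(1−δ^3) ≤ 7·δ^3, i.e. δ^3 ≥ 5/(5+7) = 5/12.
Hence δ ≥ (5/12)^(1/3) ≈ 0.747.

0.747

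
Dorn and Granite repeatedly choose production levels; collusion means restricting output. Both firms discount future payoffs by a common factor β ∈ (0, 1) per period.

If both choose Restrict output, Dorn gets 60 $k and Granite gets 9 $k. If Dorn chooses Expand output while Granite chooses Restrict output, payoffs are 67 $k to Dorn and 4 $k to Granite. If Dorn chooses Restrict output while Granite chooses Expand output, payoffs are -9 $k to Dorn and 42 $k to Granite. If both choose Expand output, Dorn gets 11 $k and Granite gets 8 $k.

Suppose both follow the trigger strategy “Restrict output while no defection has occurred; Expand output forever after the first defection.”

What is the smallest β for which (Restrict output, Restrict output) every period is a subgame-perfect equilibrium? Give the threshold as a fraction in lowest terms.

33/34

Dorn's threshold: (67−60)/(67−11) = 1/8.
Granite's threshold: (42−9)/(42−8) = 33/34.
1/8 < 33/34, so Granite binds and β* = 33/34.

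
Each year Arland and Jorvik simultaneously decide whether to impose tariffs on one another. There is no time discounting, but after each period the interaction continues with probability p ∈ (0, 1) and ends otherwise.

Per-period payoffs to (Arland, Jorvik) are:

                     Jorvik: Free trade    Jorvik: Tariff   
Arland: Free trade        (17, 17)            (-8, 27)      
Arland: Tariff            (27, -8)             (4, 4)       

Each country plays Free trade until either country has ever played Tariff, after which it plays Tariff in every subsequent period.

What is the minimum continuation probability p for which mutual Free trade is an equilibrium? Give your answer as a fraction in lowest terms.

10/23

With no time discounting, the continuation probability p plays the role of the discount factor.
Grim-trigger IC: 17/(1−p) ≥ 27 + 4p/(1−p) ⇒ p ≥ (27−17)/(27−4) = 10/23.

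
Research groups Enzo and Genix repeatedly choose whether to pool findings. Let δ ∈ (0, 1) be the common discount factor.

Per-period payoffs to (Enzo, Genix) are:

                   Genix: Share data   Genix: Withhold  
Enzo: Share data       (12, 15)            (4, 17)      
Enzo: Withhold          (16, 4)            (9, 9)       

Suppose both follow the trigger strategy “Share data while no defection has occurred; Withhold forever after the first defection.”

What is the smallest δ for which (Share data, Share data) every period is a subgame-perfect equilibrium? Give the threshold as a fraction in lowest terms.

4/7

Enzo's threshold: (16−12)/(16−9) = 4/7.
Genix's threshold: (17−15)/(17−9) = 1/4.
4/7 > 1/4, so Enzo binds and δ* = 4/7.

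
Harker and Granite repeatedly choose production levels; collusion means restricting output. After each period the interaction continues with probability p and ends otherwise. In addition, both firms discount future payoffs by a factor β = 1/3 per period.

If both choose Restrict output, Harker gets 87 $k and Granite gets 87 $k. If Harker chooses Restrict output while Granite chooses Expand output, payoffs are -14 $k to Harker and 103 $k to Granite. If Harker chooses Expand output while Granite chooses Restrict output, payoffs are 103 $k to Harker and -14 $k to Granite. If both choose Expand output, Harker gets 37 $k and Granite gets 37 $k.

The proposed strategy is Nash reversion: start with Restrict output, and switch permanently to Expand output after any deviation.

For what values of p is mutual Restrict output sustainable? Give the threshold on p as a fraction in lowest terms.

With continuation probability p and discount β, the effective per-period discount factor is βp.
Grim-trigger IC: βp ≥ (103−87)/(103−37) = 8/33.
So p ≥ (8/33)/(1/3) = 8/11.

8/11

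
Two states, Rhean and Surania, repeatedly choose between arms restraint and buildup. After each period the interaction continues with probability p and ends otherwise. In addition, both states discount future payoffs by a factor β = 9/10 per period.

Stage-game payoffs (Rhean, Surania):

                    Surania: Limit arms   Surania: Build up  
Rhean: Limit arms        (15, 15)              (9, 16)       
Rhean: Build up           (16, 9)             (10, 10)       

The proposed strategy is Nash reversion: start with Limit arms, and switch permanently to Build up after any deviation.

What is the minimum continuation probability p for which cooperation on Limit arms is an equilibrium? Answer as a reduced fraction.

5/27

Expected continuation weight on next period's payoff is β·p = 9/10·p, which plays the role of the discount factor.
Cooperation requires 9/10·p ≥ (16−15)/(16−10) = 1/6, hence p ≥ 5/27.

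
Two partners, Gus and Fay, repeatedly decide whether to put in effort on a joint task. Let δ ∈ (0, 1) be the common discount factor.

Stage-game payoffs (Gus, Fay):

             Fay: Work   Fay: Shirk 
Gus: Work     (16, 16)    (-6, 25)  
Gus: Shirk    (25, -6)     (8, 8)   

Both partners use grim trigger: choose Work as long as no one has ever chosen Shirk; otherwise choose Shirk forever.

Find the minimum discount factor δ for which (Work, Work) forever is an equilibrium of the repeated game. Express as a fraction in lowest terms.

9/17

Cooperation forever yields 16 each period: 16/(1−δ).
Deviating yields 25 once, then 8 forever: 25 + 8δ/(1−δ).
No profitable deviation requires 16/(1−δ) ≥ 25 + 8δ/(1−δ).
Multiplying by (1−δ): 16 ≥ 25(1−δ) + 8δ = 25 − 17δ.
So 17δ ≥ 9, i.e. δ ≥ 9/17.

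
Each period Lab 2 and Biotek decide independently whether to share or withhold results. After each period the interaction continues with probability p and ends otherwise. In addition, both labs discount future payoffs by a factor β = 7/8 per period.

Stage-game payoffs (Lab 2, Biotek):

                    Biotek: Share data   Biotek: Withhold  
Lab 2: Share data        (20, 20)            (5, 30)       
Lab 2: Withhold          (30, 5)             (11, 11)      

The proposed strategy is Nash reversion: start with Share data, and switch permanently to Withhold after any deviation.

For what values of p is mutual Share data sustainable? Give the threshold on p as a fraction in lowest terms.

With continuation probability p and discount β, the effective per-period discount factor is βp.
Grim-trigger IC: βp ≥ (30−20)/(30−11) = 10/19.
So p ≥ (10/19)/(7/8) = 80/133.

80/133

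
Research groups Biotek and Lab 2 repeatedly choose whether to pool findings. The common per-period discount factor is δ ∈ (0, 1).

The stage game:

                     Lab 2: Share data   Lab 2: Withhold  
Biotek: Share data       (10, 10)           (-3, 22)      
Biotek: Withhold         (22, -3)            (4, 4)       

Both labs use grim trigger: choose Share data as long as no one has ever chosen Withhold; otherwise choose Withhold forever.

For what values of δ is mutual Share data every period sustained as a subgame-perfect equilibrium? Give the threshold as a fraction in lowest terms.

2/3

Cooperation forever yields 10 each period: 10/(1−δ).
Deviating yields 22 once, then 4 forever: 22 + 4δ/(1−δ).
No profitable deviation requires 10/(1−δ) ≥ 22 + 4δ/(1−δ).
Multiplying by (1−δ): 10 ≥ 22(1−δ) + 4δ = 22 − 18δ.
So 18δ ≥ 12, i.e. δ ≥ 12/18 = 2/3.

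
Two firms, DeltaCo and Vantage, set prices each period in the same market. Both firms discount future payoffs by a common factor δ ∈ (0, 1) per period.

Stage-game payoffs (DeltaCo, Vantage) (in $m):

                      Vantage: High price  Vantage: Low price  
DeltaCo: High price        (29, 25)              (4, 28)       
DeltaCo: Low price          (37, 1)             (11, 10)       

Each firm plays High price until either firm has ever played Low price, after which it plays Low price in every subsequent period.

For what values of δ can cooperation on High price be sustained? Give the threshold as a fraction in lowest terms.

4/13

DeltaCo: cooperation gives 29 each period; deviation gives 37 once then 11 forever.
  29/(1−δ) ≥ 37 + 11δ/(1−δ) ⇒ δ ≥ 8/26 = 4/13.
Vantage: cooperation gives 25 each period; deviation gives 28 once then 10 forever.
  δ ≥ 3/18 = 1/6.
Both must hold, so the binding constraint is DeltaCo's: δ ≥ 4/13.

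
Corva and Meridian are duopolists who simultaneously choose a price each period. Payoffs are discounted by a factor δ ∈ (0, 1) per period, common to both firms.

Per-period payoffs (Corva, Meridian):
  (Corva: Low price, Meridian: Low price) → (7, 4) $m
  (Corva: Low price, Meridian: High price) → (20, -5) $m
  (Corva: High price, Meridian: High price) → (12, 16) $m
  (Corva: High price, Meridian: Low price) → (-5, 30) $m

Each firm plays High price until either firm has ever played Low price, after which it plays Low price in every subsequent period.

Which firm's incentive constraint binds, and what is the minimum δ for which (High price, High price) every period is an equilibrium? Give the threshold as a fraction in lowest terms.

Corva; δ ≥ 8/13

For Corva: deviation gain 20−12 = 8, per-period punishment loss 12−7 = 5. IC gives δ ≥ 8/13.
For Meridian: gain 14, loss 12 per period, so δ ≥ 14/26 = 7/13.
The tighter constraint is Corva's, so cooperation needs δ ≥ 8/13.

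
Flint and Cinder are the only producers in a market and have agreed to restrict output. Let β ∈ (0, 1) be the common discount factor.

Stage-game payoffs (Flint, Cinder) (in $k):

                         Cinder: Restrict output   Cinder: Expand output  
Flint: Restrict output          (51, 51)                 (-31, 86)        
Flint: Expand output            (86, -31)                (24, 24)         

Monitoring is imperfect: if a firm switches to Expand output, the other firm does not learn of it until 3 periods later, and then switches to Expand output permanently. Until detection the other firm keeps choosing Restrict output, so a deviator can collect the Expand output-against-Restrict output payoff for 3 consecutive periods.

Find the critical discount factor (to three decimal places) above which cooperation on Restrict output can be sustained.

0.826

The best deviation is to choose Expand output for all 3 undetected periods, earning 86 each, then 24 forever once detected.
Deviation value: 86(1−β^3)/(1−β) + 24β^3/(1−β); cooperation value: 51/(1−β).
IC: 51 ≥ 86(1−β^3) + 24β^3 = 86 − 62β^3.
So β^3 ≥ 35/62, giving β ≥ (35/62)^(1/3) ≈ 0.826.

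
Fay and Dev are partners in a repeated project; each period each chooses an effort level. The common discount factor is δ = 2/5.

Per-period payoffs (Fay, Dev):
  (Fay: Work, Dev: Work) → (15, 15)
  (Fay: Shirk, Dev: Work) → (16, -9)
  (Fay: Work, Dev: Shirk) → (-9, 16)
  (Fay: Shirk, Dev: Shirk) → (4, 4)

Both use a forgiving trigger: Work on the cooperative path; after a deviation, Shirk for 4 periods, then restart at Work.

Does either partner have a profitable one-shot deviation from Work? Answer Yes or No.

A one-shot deviation gives 16 now, then 4 for 4 periods, then back to 15.
Gain from deviating: (16−15) today; loss: (15−4) in each of the next 4 periods.
No-deviation condition: (15−4)(δ+…+δ^4) ≥ 16−15, i.e. δ+…+δ^4 ≥ 1/11.
At δ = 2/5: δ+…+δ^4 = 0.6496 ≥ 0.0909.
So cooperation is sustainable.

No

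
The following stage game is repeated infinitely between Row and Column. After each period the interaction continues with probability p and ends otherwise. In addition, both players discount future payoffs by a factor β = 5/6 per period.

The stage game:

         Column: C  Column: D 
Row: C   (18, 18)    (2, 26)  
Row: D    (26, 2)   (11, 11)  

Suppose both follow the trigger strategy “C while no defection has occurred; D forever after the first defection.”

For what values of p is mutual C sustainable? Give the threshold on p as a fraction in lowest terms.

Expected continuation weight on next period's payoff is β·p = 5/6·p, which plays the role of the discount factor.
Cooperation requires 5/6·p ≥ (26−18)/(26−11) = 8/15, hence p ≥ 16/25.

16/25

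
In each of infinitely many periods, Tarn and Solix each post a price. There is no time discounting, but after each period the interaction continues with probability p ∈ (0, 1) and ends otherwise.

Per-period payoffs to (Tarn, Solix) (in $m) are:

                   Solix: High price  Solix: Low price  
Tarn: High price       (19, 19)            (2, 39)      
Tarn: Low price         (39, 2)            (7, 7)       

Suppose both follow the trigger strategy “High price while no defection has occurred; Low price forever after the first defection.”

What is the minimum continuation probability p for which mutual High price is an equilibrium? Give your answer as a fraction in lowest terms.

5/8

With no time discounting, the continuation probability p plays the role of the discount factor.
Grim-trigger IC: 19/(1−p) ≥ 39 + 7p/(1−p) ⇒ p ≥ (39−19)/(39−7) = 5/8.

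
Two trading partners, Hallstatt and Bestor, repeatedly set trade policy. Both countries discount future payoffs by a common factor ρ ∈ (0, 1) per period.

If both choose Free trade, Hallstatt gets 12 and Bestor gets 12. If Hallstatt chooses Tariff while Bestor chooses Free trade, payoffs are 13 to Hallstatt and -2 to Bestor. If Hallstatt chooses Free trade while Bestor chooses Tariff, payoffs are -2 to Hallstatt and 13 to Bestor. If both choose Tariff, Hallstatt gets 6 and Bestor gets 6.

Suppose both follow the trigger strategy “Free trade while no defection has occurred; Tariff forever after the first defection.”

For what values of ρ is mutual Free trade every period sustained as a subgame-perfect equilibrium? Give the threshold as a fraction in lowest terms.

1/7

12/(1−ρ) ≥ 13 + 6ρ/(1−ρ)
12 ≥ 13 − 7ρ
ρ ≥ 1/7.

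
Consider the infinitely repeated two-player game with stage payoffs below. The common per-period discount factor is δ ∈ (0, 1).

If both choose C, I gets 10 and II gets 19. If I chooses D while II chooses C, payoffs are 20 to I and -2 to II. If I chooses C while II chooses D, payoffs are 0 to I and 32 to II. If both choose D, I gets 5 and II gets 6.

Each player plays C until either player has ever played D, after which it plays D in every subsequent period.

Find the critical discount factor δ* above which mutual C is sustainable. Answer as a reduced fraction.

2/3

I: cooperation gives 10 each period; deviation gives 20 once then 5 forever.
  10/(1−δ) ≥ 20 + 5δ/(1−δ) ⇒ δ ≥ 10/15 = 2/3.
II: cooperation gives 19 each period; deviation gives 32 once then 6 forever.
  δ ≥ 13/26 = 1/2.
Both must hold, so the binding constraint is I's: δ ≥ 2/3.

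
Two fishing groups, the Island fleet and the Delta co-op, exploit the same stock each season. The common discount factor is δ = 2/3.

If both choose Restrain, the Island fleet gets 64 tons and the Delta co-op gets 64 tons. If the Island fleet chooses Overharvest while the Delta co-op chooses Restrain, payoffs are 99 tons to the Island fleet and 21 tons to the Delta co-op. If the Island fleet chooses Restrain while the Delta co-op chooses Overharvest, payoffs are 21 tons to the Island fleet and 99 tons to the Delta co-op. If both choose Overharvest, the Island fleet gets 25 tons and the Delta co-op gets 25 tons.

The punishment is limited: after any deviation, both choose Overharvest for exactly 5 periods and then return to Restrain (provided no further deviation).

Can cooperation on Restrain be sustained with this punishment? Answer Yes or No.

Yes

A one-shot deviation gives 99 now, then 25 for 5 periods, then back to 64.
Gain from deviating: (99−64) today; loss: (64−25) in each of the next 5 periods.
No-deviation condition: (64−25)(δ+…+δ^5) ≥ 99−64, i.e. δ+…+δ^5 ≥ 35/39.
At δ = 2/3: δ+…+δ^5 = 1.7366 ≥ 0.8974.
So cooperation is sustainable.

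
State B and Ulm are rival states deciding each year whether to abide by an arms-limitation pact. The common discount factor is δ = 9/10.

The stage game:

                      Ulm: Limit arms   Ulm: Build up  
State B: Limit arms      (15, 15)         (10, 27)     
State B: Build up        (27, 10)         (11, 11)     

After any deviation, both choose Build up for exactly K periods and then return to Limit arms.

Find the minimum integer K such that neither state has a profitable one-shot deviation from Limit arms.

Need Σ_{k=1}^{K} δ^k ≥ (27−15)/(15−11) = 3.0000 at δ = 9/10.
At K = 3 the sum is 2.4390 < 3.0000; at K = 4 it is 3.0951 ≥ 3.0000.
So the minimum punishment length is K = 4.

4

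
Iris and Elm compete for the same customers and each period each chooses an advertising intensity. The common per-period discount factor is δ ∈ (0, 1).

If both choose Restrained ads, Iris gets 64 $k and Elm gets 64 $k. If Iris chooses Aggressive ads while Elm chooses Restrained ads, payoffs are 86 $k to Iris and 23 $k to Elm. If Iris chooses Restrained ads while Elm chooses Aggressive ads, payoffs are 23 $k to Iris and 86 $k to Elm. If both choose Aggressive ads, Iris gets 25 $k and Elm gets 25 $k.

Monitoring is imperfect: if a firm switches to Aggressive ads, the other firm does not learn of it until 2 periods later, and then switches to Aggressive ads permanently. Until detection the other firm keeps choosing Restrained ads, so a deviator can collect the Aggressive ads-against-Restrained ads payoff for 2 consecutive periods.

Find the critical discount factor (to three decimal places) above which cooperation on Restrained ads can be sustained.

Deviating for the 2 undetected periods gains 86−64 = 22 per period over cooperation, then loses 64−25 = 39 per period forever once punishment starts.
Gain: 22(1 + δ + … + δ^1); loss: 39·δ^2/(1−δ).
No profitable deviation ⇔ 22(1−δ^2) ≤ 39·δ^2, i.e. δ^2 ≥ 22/(22+39) = 22/61.
Hence δ ≥ (22/61)^(1/2) ≈ 0.601.

0.601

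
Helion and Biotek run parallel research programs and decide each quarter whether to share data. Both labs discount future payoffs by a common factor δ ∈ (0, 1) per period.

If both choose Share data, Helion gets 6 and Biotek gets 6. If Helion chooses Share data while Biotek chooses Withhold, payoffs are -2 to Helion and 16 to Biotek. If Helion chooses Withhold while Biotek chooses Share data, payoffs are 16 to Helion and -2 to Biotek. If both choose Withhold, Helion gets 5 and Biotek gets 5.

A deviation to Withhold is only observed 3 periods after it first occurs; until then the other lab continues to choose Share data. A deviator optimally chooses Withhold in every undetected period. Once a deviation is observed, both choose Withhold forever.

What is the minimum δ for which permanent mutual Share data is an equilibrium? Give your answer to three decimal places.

The best deviation is to choose Withhold for all 3 undetected periods, earning 16 each, then 5 forever once detected.
Deviation value: 16(1−δ^3)/(1−δ) + 5δ^3/(1−δ); cooperation value: 6/(1−δ).
IC: 6 ≥ 16(1−δ^3) + 5δ^3 = 16 − 11δ^3.
So δ^3 ≥ 10/11, giving δ ≥ (10/11)^(1/3) ≈ 0.969.

0.969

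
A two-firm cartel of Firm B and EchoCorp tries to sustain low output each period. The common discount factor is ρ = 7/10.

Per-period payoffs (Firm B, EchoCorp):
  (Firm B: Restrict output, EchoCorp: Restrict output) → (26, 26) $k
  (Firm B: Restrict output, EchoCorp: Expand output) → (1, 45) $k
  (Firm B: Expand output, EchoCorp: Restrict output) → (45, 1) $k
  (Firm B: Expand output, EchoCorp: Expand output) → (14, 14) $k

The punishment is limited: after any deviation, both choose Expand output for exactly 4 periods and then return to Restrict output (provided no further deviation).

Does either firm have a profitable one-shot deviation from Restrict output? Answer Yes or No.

Comparing payoff streams over the 5 periods until play realigns: cooperate → 26(1+ρ+…+ρ^4); deviate → 45 + 14(ρ+…+ρ^4).
Cooperation is sustained iff (26−14)(ρ+…+ρ^4) ≥ 45−26.
ρ+…+ρ^4 = 7/10·(1−(7/10)^4)/(1−7/10) = 1.7731, and (45−26)/(26−14) = 1.5833.
1.7731 ≥ 1.5833, so cooperation is sustainable.

No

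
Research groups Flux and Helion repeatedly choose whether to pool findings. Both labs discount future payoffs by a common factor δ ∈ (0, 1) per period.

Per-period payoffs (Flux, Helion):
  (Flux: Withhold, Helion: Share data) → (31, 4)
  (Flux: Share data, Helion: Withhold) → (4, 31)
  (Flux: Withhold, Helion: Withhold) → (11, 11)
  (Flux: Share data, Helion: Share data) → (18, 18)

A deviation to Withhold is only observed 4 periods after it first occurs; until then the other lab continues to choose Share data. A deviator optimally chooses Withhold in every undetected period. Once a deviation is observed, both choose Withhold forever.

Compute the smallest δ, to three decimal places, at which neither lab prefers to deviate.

The best deviation is to choose Withhold for all 4 undetected periods, earning 31 each, then 11 forever once detected.
Deviation value: 31(1−δ^4)/(1−δ) + 11δ^4/(1−δ); cooperation value: 18/(1−δ).
IC: 18 ≥ 31(1−δ^4) + 11δ^4 = 31 − 20δ^4.
So δ^4 ≥ 13/20, giving δ ≥ (13/20)^(1/4) ≈ 0.898.

0.898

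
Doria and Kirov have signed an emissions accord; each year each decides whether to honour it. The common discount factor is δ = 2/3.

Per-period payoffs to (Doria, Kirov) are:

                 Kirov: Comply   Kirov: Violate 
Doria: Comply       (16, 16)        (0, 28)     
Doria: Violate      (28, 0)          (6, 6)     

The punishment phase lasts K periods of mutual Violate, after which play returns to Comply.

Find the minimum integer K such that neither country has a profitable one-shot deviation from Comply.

3

IC: δ(1−δ^K)/(1−δ) ≥ (28−16)/(16−6) = 6/5.
With δ = 2/3: need 1 − δ^K ≥ 6/5·(1−2/3)/(2/3), i.e. δ^K ≤ 0.4000.
Since (2/3)^2 = 0.4444 and (2/3)^3 = 0.2963, the smallest such K is 3.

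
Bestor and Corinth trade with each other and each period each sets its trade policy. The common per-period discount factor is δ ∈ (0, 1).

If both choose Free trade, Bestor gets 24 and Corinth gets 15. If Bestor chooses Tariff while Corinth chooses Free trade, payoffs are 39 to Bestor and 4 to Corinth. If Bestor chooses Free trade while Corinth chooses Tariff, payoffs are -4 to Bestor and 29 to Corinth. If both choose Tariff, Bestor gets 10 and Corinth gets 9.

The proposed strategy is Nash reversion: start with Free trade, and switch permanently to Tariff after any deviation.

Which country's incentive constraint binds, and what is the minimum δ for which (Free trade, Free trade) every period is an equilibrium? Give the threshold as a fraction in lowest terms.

Corinth; δ ≥ 7/10

Bestor's threshold: (39−24)/(39−10) = 15/29.
Corinth's threshold: (29−15)/(29−9) = 7/10.
15/29 < 7/10, so Corinth binds and δ* = 7/10.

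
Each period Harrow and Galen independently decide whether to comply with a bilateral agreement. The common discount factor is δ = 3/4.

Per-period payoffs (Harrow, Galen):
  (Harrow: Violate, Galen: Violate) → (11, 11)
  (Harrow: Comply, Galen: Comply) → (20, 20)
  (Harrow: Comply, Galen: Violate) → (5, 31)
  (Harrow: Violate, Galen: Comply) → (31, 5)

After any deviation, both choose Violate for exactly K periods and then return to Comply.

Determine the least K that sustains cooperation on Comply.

2

Need Σ_{k=1}^{K} δ^k ≥ (31−20)/(20−11) = 1.2222 at δ = 3/4.
At K = 1 the sum is 0.7500 < 1.2222; at K = 2 it is 1.3125 ≥ 1.2222.
So the minimum punishment length is K = 2.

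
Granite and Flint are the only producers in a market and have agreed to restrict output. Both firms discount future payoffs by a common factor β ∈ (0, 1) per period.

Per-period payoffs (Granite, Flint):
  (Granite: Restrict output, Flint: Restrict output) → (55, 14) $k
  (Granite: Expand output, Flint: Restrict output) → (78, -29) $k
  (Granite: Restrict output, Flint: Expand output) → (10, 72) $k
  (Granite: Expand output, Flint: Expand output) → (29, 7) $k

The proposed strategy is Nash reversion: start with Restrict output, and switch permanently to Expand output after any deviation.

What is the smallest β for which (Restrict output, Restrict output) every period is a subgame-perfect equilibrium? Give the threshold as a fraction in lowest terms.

58/65

Granite: cooperation gives 55 each period; deviation gives 78 once then 29 forever.
  55/(1−β) ≥ 78 + 29β/(1−β) ⇒ β ≥ 23/49.
Flint: cooperation gives 14 each period; deviation gives 72 once then 7 forever.
  β ≥ 58/65.
Both must hold, so the binding constraint is Flint's: β ≥ 58/65.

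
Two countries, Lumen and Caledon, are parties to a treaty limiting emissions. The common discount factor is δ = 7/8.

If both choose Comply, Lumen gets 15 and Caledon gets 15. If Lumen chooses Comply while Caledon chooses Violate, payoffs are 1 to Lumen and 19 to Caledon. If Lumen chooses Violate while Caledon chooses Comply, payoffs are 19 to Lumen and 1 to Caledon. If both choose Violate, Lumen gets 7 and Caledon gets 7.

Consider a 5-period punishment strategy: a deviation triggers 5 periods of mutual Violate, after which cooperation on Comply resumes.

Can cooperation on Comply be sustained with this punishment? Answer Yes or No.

Comparing payoff streams over the 6 periods until play realigns: cooperate → 15(1+δ+…+δ^5); deviate → 19 + 7(δ+…+δ^5).
Cooperation is sustained iff (15−7)(δ+…+δ^5) ≥ 19−15.
δ+…+δ^5 = 7/8·(1−(7/8)^5)/(1−7/8) = 3.4096, and (19−15)/(15−7) = 0.5000.
3.4096 ≥ 0.5000, so cooperation is sustainable.

Yes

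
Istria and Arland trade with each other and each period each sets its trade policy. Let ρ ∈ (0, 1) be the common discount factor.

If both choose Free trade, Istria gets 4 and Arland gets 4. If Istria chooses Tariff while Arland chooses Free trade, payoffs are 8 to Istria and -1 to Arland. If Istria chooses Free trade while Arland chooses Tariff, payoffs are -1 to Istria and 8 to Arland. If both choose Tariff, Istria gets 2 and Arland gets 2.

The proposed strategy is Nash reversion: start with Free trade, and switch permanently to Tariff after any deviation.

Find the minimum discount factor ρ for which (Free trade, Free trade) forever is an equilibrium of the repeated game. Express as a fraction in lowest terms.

Under grim trigger the critical discount factor is (T−C)/(T−P) with T = 8, C = 4, P = 2.
ρ* = (8−4)/(8−2) = 4/6 = 2/3.

2/3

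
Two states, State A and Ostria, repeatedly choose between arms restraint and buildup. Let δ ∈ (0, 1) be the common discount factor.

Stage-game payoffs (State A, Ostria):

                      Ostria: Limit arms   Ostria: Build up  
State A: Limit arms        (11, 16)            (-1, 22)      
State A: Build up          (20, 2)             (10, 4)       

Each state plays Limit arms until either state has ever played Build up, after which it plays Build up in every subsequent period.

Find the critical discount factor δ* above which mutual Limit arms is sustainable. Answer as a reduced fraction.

9/10

State A's threshold: (20−11)/(20−10) = 9/10.
Ostria's threshold: (22−16)/(22−4) = 1/3.
9/10 > 1/3, so State A binds and δ* = 9/10.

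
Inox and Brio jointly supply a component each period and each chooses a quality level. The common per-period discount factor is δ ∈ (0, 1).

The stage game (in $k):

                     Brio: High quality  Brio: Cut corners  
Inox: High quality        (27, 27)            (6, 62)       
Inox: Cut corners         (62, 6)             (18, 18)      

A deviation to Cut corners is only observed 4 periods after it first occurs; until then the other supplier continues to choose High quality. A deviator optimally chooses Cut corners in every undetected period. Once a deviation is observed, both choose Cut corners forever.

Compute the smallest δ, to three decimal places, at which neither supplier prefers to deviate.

0.944

Deviating for the 4 undetected periods gains 62−27 = 35 per period over cooperation, then loses 27−18 = 9 per period forever once punishment starts.
Gain: 35(1 + δ + … + δ^3); loss: 9·δ^4/(1−δ).
No profitable deviation ⇔ 35(1−δ^4) ≤ 9·δ^4, i.e. δ^4 ≥ 35/(35+9) = 35/44.
Hence δ ≥ (35/44)^(1/4) ≈ 0.944.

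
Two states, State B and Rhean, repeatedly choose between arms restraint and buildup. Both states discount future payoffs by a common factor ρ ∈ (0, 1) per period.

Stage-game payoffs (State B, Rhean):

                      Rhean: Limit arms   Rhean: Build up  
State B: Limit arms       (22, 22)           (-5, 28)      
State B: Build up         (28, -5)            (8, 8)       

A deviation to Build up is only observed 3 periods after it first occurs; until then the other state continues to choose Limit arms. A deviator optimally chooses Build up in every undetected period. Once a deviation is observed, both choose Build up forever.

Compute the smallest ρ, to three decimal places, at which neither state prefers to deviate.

A deviator earns 28 for 3 periods, then 8 forever; cooperating earns 22 forever. Multiplying the IC by (1−ρ):
22 ≥ 28(1−ρ^3) + 8ρ^3, so 20·ρ^3 ≥ 6 and ρ^3 ≥ 3/10.
ρ ≥ (3/10)^(1/3) ≈ 0.669.

0.669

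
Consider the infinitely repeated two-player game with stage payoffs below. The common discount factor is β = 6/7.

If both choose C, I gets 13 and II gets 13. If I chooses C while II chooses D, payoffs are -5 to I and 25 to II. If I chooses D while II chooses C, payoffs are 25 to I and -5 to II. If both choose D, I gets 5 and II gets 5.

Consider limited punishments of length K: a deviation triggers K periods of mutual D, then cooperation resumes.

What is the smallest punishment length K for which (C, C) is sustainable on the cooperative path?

2

No profitable deviation requires (13−5)(β+…+β^K) ≥ 25−13, i.e. β+…+β^K ≥ 3/2 ≈ 1.5000.
With β = 6/7, the partial sums are K=1: 0.8571, K=2: 1.5918.
K = 2 is the first length at which the sum reaches 1.5000.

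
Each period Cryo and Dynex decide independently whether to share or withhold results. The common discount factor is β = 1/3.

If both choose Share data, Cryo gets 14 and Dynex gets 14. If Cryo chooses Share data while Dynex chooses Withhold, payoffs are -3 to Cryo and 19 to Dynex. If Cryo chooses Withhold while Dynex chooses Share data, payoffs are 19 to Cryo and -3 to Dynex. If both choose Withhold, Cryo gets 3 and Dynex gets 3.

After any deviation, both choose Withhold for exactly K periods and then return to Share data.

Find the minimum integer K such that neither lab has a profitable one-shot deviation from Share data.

No profitable deviation requires (14−3)(β+…+β^K) ≥ 19−14, i.e. β+…+β^K ≥ 5/11 ≈ 0.4545.
With β = 1/3, the partial sums are K=1: 0.3333, K=2: 0.4444, K=3: 0.4815.
K = 3 is the first length at which the sum reaches 0.4545.

3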